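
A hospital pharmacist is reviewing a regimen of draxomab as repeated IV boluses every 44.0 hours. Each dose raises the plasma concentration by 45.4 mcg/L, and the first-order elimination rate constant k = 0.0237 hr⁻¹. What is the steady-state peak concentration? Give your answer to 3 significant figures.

70.1 mcg/L

Fraction remaining after one interval: e^(−kτ) = e^(−0.02370 × 44.0) = 0.3525
R = 1 / (1 − 0.3525) = 1.544
Css,max = 45.4 × 1.544 ≈ 70.1 mcg/L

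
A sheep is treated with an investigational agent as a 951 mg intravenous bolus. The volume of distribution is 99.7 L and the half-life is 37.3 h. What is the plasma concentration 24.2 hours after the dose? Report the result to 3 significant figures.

C₀ = dose / V = 951 / 99.7 = 9.539 mg/L
k = ln 2 / 37.3 = 0.01858 h⁻¹
C(t) = C₀ e^(−kt) = 9.539 × e^(−0.01858 × 24.2) = 9.539 × e^(−0.4497) = 9.539 × 0.6378 ≈ 6.08 mg/L

6.08 mg/L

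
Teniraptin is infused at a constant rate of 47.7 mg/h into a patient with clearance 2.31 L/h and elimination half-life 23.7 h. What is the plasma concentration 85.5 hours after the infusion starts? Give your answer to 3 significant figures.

19.0 mg/L

Css = rate / CL = 47.7 / 2.31 = 20.65 mg/L
k = ln 2 / 23.7 = 0.02925 h⁻¹
C(t) = Css (1 − e^(−kt)) = 20.65 × (1 − e^(−2.501)) = 20.65 × 0.9180 ≈ 19.0 mg/L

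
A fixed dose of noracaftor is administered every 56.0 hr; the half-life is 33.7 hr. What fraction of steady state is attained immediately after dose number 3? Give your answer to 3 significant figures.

k = ln 2 / 33.7 = 0.02057 hr⁻¹
f_n = 1 − e^(−nkτ) = 1 − e^(−3 × 0.02057 × 56.0) = 1 − e^(−3.455) = 1 − 0.03157 ≈ 0.968

0.968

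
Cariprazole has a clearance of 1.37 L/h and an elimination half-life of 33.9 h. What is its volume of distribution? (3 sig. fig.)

k = ln 2 / t½ = ln 2 / 33.9 = 0.02045 h⁻¹
V = CL / k = 1.37 / 0.02045 ≈ 67.0 L

67.0 L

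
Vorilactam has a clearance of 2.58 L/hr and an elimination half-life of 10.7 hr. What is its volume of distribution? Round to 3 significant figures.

k = ln 2 / t½ = ln 2 / 10.7 = 0.06478 hr⁻¹
V = CL / k = 2.58 / 0.06478 ≈ 39.8 L

39.8 L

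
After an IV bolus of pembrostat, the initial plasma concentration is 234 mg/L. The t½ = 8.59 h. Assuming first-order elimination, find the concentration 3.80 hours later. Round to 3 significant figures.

172 mg/L

k = ln 2 / 8.59 = 0.08069 h⁻¹
C(t) = C₀ e^(−kt) = 234 × e^(−0.08069 × 3.80) = 234 × e^(−0.3066) = 234 × 0.7359 ≈ 172 mg/L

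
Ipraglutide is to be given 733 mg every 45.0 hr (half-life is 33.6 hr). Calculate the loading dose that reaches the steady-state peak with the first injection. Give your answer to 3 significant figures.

k = ln 2 / 33.6 = 0.02063 hr⁻¹
Accumulation ratio R = 1 / (1 − e^(−kτ)) = 1 / (1 − e^(−0.02063×45.0)) = 1 / (1 − 0.3952) = 1.653
Loading dose = maintenance dose × R = 733 × 1.653 ≈ 1210 mg

1210 mg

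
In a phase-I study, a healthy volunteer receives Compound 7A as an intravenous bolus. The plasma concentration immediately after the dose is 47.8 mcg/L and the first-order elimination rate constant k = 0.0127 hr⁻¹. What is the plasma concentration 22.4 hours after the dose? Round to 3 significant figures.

C(t) = C₀ e^(−kt) = 47.8 × e^(−0.01270 × 22.4) = 47.8 × e^(−0.2845) = 47.8 × 0.7524 ≈ 36.0 mcg/L

36.0 mcg/L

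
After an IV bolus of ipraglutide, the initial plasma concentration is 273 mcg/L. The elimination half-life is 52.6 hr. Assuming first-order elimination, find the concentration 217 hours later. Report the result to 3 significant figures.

15.6 mcg/L

k = ln 2 / 52.6 = 0.01318 hr⁻¹
C(t) = C₀ e^(−kt) = 273 × e^(−0.01318 × 217) = 273 × e^(−2.860) = 273 × 0.05729 ≈ 15.6 mcg/L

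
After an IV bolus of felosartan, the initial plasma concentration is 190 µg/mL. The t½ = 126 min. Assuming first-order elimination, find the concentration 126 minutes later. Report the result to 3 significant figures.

k = ln 2 / 126 = 0.005501 min⁻¹
126 min is 1.000 half-lives, so C = 190 × (1/2)^1.000 = 190 × 0.5000 ≈ 95.0 µg/mL

95.0 µg/mL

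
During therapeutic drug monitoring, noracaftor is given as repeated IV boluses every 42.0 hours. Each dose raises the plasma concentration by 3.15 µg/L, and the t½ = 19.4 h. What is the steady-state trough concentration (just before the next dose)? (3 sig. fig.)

0.904 µg/L

k = ln 2 / 19.4 = 0.03573 h⁻¹
Fraction remaining after one interval: e^(−kτ) = e^(−0.03573 × 42.0) = 0.2230
R = 1 / (1 − 0.2230) = 1.287
Css,max = 3.15 × 1.287 = 4.054 µg/L
Css,min = Css,max × e^(−kτ) = 4.054 × 0.2230 ≈ 0.904 µg/L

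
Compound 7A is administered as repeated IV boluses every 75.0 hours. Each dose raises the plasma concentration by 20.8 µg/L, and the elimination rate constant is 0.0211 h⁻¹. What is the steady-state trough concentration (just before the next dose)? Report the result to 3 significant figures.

Fraction remaining after one interval: e^(−kτ) = e^(−0.02110 × 75.0) = 0.2055
R = 1 / (1 − 0.2055) = 1.259
Css,max = 20.8 × 1.259 = 26.18 µg/L
Css,min = Css,max × e^(−kτ) = 26.18 × 0.2055 ≈ 5.38 µg/L

5.38 µg/L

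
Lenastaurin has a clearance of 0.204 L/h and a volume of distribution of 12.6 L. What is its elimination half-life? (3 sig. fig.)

42.8 hours

k = CL / V = 0.204 / 12.6 = 0.01619 h⁻¹
t½ = ln 2 / k = ln 2 / 0.01619 ≈ 42.8 hours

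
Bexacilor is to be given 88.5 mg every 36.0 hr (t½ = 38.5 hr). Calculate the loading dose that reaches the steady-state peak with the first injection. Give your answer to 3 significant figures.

186 mg

k = ln 2 / 38.5 = 0.01800 hr⁻¹
Accumulation ratio R = 1 / (1 − e^(−kτ)) = 1 / (1 − e^(−0.01800×36.0)) = 1 / (1 − 0.5230) = 2.097
Loading dose = maintenance dose × R = 88.5 × 2.097 ≈ 186 mg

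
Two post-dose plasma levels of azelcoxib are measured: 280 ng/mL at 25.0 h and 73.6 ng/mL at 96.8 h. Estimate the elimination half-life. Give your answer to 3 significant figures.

k = ln(C₁/C₂) / (t₂ − t₁) = ln(280/73.6) / (96.8 − 25.0)
  = 1.336 / 71.80 = 0.01861 h⁻¹
t½ = ln 2 / k = ln 2 / 0.01861 ≈ 37.2 hours

37.2 hours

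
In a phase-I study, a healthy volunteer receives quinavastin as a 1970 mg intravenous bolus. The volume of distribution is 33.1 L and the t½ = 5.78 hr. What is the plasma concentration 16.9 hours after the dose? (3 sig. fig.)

C₀ = dose / V = 1970 / 33.1 = 59.52 µg/mL
k = ln 2 / 5.78 = 0.1199 hr⁻¹
C(t) = C₀ e^(−kt) = 59.52 × e^(−0.1199 × 16.9) = 59.52 × e^(−2.027) = 59.52 × 0.1318 ≈ 7.84 µg/mL

7.84 µg/mL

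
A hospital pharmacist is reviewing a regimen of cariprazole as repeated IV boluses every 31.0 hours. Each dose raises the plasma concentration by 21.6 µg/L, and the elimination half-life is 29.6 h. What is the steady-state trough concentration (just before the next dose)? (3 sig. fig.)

20.3 µg/L

k = ln 2 / 29.6 = 0.02342 h⁻¹
Fraction remaining after one interval: e^(−kτ) = e^(−0.02342 × 31.0) = 0.4839
R = 1 / (1 − 0.4839) = 1.938
Css,max = 21.6 × 1.938 = 41.85 µg/L
Css,min = Css,max × e^(−kτ) = 41.85 × 0.4839 ≈ 20.3 µg/L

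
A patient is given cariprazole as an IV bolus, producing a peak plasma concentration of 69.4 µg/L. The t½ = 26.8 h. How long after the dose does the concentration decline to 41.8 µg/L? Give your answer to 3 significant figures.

19.6 hours

k = ln 2 / 26.8 = 0.02586 h⁻¹
C(t) = C₀ e^(−kt)  ⇒  t = ln(C₀/C) / k
t = ln(69.4/41.8) / 0.02586 = 0.5070 / 0.02586 ≈ 19.6 hours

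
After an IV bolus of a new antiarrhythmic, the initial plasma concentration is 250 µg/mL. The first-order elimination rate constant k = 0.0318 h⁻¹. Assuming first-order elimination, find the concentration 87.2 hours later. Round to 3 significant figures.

15.6 µg/mL

C(t) = C₀ e^(−kt) = 250 × e^(−0.03180 × 87.2) = 250 × e^(−2.773) = 250 × 0.06248 ≈ 15.6 µg/mL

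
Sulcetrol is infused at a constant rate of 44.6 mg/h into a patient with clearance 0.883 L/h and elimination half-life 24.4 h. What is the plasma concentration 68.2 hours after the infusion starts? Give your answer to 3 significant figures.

43.2 mg/L

Css = rate / CL = 44.6 / 0.883 = 50.51 mg/L
k = ln 2 / 24.4 = 0.02841 h⁻¹
C(t) = Css (1 − e^(−kt)) = 50.51 × (1 − e^(−1.937)) = 50.51 × 0.8559 ≈ 43.2 mg/L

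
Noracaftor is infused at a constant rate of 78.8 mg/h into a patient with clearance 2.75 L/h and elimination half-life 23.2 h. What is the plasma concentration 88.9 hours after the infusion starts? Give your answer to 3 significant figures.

Css = rate / CL = 78.8 / 2.75 = 28.65 mg/L
k = ln 2 / 23.2 = 0.02988 h⁻¹
C(t) = Css (1 − e^(−kt)) = 28.65 × (1 − e^(−2.656)) = 28.65 × 0.9298 ≈ 26.6 mg/L

26.6 mg/L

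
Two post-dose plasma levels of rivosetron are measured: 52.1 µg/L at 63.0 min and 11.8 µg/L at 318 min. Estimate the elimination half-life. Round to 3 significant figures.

k = ln(C₁/C₂) / (t₂ − t₁) = ln(52.1/11.8) / (318 − 63.0)
  = 1.485 / 255.0 = 0.005824 min⁻¹
t½ = ln 2 / k = ln 2 / 0.005824 ≈ 119 minutes

119 minutes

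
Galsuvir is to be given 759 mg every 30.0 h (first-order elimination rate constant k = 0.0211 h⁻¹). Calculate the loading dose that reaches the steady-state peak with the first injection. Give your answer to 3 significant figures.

Accumulation ratio R = 1 / (1 − e^(−kτ)) = 1 / (1 − e^(−0.02110×30.0)) = 1 / (1 − 0.5310) = 2.132
Loading dose = maintenance dose × R = 759 × 2.132 ≈ 1620 mg

1620 mg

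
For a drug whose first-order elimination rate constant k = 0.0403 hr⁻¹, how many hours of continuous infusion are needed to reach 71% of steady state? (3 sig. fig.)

f = 1 − e^(−kt)  ⇒  t = −ln(1 − f) / k
t = −ln(1 − 0.71) / 0.04030 = 1.238 / 0.04030 ≈ 30.7 hours

30.7 hours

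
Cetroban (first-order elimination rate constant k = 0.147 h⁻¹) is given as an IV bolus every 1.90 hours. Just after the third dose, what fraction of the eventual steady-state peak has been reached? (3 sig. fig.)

f_n = 1 − e^(−nkτ) = 1 − e^(−3 × 0.1470 × 1.90) = 1 − e^(−0.8379) = 1 − 0.4326 ≈ 0.567

0.567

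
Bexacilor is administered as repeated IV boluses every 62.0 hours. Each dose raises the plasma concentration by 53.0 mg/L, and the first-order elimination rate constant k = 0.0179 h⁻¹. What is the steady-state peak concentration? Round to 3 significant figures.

79.1 mg/L

Fraction remaining after one interval: e^(−kτ) = e^(−0.01790 × 62.0) = 0.3296
R = 1 / (1 − 0.3296) = 1.492
Css,max = 53.0 × 1.492 ≈ 79.1 mg/L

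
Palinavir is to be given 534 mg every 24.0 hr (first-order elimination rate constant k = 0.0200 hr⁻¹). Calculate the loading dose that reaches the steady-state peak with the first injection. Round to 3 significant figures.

1400 mg

Accumulation ratio R = 1 / (1 − e^(−kτ)) = 1 / (1 − e^(−0.02000×24.0)) = 1 / (1 − 0.6188) = 2.623
Loading dose = maintenance dose × R = 534 × 2.623 ≈ 1400 mg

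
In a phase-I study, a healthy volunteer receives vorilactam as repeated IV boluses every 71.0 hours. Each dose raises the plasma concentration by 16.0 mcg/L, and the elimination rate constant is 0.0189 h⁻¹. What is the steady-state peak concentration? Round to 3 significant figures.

Fraction remaining after one interval: e^(−kτ) = e^(−0.01890 × 71.0) = 0.2613
R = 1 / (1 − 0.2613) = 1.354
Css,max = 16.0 × 1.354 ≈ 21.7 mcg/L

21.7 mcg/L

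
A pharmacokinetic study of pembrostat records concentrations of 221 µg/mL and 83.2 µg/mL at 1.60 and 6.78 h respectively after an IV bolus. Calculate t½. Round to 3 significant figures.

3.68 hours

k = ln(C₁/C₂) / (t₂ − t₁) = ln(221/83.2) / (6.78 − 1.60)
  = 0.9769 / 5.180 = 0.1886 h⁻¹
t½ = ln 2 / k = ln 2 / 0.1886 ≈ 3.68 hours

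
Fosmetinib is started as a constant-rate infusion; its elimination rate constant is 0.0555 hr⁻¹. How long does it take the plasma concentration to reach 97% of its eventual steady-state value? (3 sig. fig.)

f = 1 − e^(−kt)  ⇒  t = −ln(1 − f) / k
t = −ln(1 − 0.97) / 0.05550 = 3.507 / 0.05550 ≈ 63.2 hours

63.2 hours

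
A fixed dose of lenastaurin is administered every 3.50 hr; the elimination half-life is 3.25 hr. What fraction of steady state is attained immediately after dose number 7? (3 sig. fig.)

0.995

k = ln 2 / 3.25 = 0.2133 hr⁻¹
f_n = 1 − e^(−nkτ) = 1 − e^(−7 × 0.2133 × 3.50) = 1 − e^(−5.225) = 1 − 0.005379 ≈ 0.995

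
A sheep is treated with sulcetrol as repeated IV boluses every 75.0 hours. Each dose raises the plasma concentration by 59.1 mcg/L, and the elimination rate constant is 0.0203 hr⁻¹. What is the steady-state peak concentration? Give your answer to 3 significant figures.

75.6 mcg/L

Fraction remaining after one interval: e^(−kτ) = e^(−0.02030 × 75.0) = 0.2182
R = 1 / (1 − 0.2182) = 1.279
Css,max = 59.1 × 1.279 ≈ 75.6 mcg/L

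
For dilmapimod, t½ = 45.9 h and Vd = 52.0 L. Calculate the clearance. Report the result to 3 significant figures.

k = ln 2 / t½ = ln 2 / 45.9 = 0.01510 h⁻¹
CL = k · V = 0.01510 × 52.0 ≈ 0.785 L/h

0.785 L/h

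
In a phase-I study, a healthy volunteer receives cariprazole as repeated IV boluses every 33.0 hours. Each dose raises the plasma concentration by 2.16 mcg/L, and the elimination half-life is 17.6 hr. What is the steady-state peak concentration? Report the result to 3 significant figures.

k = ln 2 / 17.6 = 0.03938 hr⁻¹
Fraction remaining after one interval: e^(−kτ) = e^(−0.03938 × 33.0) = 0.2726
R = 1 / (1 − 0.2726) = 1.375
Css,max = 2.16 × 1.375 ≈ 2.97 mcg/L

2.97 mcg/L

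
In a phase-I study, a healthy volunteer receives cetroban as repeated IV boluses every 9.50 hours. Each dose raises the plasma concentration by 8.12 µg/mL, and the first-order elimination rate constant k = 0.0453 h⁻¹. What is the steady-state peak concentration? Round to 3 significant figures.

Fraction remaining after one interval: e^(−kτ) = e^(−0.04530 × 9.50) = 0.6503
R = 1 / (1 − 0.6503) = 2.859
Css,max = 8.12 × 2.859 ≈ 23.2 µg/mL

23.2 µg/mL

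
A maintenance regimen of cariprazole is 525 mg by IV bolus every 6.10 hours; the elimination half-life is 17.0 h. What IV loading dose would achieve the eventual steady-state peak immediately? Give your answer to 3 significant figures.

2380 mg

k = ln 2 / 17.0 = 0.04077 h⁻¹
Accumulation ratio R = 1 / (1 − e^(−kτ)) = 1 / (1 − e^(−0.04077×6.10)) = 1 / (1 − 0.7798) = 4.541
Loading dose = maintenance dose × R = 525 × 4.541 ≈ 2380 mg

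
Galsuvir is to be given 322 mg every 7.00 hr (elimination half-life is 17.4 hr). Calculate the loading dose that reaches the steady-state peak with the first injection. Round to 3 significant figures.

1320 mg

k = ln 2 / 17.4 = 0.03984 hr⁻¹
Accumulation ratio R = 1 / (1 − e^(−kτ)) = 1 / (1 − e^(−0.03984×7.00)) = 1 / (1 − 0.7567) = 4.109
Loading dose = maintenance dose × R = 322 × 4.109 ≈ 1320 mg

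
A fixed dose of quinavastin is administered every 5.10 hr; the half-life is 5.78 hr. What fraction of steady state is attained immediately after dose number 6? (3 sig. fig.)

0.975

k = ln 2 / 5.78 = 0.1199 hr⁻¹
f_n = 1 − e^(−nkτ) = 1 − e^(−6 × 0.1199 × 5.10) = 1 − e^(−3.670) = 1 − 0.02549 ≈ 0.975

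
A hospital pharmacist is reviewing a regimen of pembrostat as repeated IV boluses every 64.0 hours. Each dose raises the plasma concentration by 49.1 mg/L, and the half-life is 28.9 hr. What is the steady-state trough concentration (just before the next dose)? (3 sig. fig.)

k = ln 2 / 28.9 = 0.02398 hr⁻¹
Fraction remaining after one interval: e^(−kτ) = e^(−0.02398 × 64.0) = 0.2155
R = 1 / (1 − 0.2155) = 1.275
Css,max = 49.1 × 1.275 = 62.58 mg/L
Css,min = Css,max × e^(−kτ) = 62.58 × 0.2155 ≈ 13.5 mg/L

13.5 mg/L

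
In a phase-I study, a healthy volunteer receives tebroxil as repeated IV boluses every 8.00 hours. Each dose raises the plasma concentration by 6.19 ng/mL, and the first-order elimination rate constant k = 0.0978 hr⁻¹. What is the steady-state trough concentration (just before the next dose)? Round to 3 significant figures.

Fraction remaining after one interval: e^(−kτ) = e^(−0.09780 × 8.00) = 0.4573
R = 1 / (1 − 0.4573) = 1.843
Css,max = 6.19 × 1.843 = 11.41 ng/mL
Css,min = Css,max × e^(−kτ) = 11.41 × 0.4573 ≈ 5.22 ng/mL

5.22 ng/mL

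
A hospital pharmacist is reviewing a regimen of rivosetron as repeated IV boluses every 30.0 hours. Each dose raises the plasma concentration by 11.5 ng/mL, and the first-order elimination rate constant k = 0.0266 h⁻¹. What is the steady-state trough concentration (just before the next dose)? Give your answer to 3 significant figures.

9.42 ng/mL

Fraction remaining after one interval: e^(−kτ) = e^(−0.02660 × 30.0) = 0.4502
R = 1 / (1 − 0.4502) = 1.819
Css,max = 11.5 × 1.819 = 20.92 ng/mL
Css,min = Css,max × e^(−kτ) = 20.92 × 0.4502 ≈ 9.42 ng/mL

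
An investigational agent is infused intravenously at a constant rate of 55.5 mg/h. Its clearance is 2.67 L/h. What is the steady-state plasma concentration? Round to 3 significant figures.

20.8 µg/mL

Css = infusion rate / CL = 55.5 / 2.67 ≈ 20.8 µg/mL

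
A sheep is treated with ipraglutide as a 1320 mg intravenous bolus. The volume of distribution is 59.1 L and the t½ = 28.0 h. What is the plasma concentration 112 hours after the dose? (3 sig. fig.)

1.40 µg/mL

C₀ = dose / V = 1320 / 59.1 = 22.34 µg/mL
k = ln 2 / 28.0 = 0.02476 h⁻¹
C(t) = C₀ e^(−kt) = 22.34 × e^(−0.02476 × 112) = 22.34 × e^(−2.773) = 22.34 × 0.06250 ≈ 1.40 µg/mL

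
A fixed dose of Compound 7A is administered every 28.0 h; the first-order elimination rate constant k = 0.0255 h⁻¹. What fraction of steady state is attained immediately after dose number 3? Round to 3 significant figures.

f_n = 1 − e^(−nkτ) = 1 − e^(−3 × 0.02550 × 28.0) = 1 − e^(−2.142) = 1 − 0.1174 ≈ 0.883

0.883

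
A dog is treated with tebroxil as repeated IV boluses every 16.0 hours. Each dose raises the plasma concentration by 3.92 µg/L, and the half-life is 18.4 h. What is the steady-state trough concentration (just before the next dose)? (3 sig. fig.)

k = ln 2 / 18.4 = 0.03767 h⁻¹
Fraction remaining after one interval: e^(−kτ) = e^(−0.03767 × 16.0) = 0.5473
R = 1 / (1 − 0.5473) = 2.209
Css,max = 3.92 × 2.209 = 8.659 µg/L
Css,min = Css,max × e^(−kτ) = 8.659 × 0.5473 ≈ 4.74 µg/L

4.74 µg/L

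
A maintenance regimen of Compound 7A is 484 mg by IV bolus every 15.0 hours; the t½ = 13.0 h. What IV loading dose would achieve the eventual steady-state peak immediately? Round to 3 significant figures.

879 mg

k = ln 2 / 13.0 = 0.05332 h⁻¹
Accumulation ratio R = 1 / (1 − e^(−kτ)) = 1 / (1 − e^(−0.05332×15.0)) = 1 / (1 − 0.4494) = 1.816
Loading dose = maintenance dose × R = 484 × 1.816 ≈ 879 mg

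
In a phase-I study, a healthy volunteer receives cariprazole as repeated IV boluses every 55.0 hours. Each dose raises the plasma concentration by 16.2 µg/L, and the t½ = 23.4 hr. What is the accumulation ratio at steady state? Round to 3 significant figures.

k = ln 2 / 23.4 = 0.02962 hr⁻¹
Fraction remaining after one interval: e^(−kτ) = e^(−0.02962 × 55.0) = 0.1961
R = 1 / (1 − 0.1961) = 1 / 0.8039 ≈ 1.24

1.24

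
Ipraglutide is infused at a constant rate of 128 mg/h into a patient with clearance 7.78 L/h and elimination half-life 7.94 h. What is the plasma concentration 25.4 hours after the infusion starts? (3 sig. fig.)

Css = rate / CL = 128 / 7.78 = 16.45 µg/mL
k = ln 2 / 7.94 = 0.08730 h⁻¹
C(t) = Css (1 − e^(−kt)) = 16.45 × (1 − e^(−2.217)) = 16.45 × 0.8911 ≈ 14.7 µg/mL

14.7 µg/mL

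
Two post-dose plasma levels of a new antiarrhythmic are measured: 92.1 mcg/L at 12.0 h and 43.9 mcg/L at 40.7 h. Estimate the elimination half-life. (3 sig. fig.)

26.8 hours

k = ln(C₁/C₂) / (t₂ − t₁) = ln(92.1/43.9) / (40.7 − 12.0)
  = 0.7410 / 28.70 = 0.02582 h⁻¹
t½ = ln 2 / k = ln 2 / 0.02582 ≈ 26.8 hours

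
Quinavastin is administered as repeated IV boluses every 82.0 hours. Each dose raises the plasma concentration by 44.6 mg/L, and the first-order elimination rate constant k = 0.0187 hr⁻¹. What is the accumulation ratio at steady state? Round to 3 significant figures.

1.28

Fraction remaining after one interval: e^(−kτ) = e^(−0.01870 × 82.0) = 0.2158
R = 1 / (1 − 0.2158) = 1 / 0.7842 ≈ 1.28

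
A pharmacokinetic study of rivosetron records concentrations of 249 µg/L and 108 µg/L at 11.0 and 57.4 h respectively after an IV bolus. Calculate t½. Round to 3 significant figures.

38.5 hours

k = ln(C₁/C₂) / (t₂ − t₁) = ln(249/108) / (57.4 − 11.0)
  = 0.8353 / 46.40 = 0.01800 h⁻¹
t½ = ln 2 / k = ln 2 / 0.01800 ≈ 38.5 hours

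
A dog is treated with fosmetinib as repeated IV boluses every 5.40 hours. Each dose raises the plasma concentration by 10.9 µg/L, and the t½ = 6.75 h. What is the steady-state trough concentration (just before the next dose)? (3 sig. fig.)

k = ln 2 / 6.75 = 0.1027 h⁻¹
Fraction remaining after one interval: e^(−kτ) = e^(−0.1027 × 5.40) = 0.5743
R = 1 / (1 − 0.5743) = 2.349
Css,max = 10.9 × 2.349 = 25.61 µg/L
Css,min = Css,max × e^(−kτ) = 25.61 × 0.5743 ≈ 14.7 µg/L

14.7 µg/L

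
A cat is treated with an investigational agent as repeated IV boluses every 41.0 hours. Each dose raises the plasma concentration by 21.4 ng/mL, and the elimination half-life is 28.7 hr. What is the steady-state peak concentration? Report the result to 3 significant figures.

k = ln 2 / 28.7 = 0.02415 hr⁻¹
Fraction remaining after one interval: e^(−kτ) = e^(−0.02415 × 41.0) = 0.3715
R = 1 / (1 − 0.3715) = 1.591
Css,max = 21.4 × 1.591 ≈ 34.0 ng/mL

34.0 ng/mL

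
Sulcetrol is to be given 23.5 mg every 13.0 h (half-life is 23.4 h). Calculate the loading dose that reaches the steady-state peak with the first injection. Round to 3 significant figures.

73.5 mg

k = ln 2 / 23.4 = 0.02962 h⁻¹
Accumulation ratio R = 1 / (1 − e^(−kτ)) = 1 / (1 − e^(−0.02962×13.0)) = 1 / (1 − 0.6804) = 3.129
Loading dose = maintenance dose × R = 23.5 × 3.129 ≈ 73.5 mg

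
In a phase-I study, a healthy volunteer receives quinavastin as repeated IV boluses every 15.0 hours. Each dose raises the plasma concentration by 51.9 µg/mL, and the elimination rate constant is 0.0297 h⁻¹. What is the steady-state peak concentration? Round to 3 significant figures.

144 µg/mL

Fraction remaining after one interval: e^(−kτ) = e^(−0.02970 × 15.0) = 0.6405
R = 1 / (1 − 0.6405) = 2.782
Css,max = 51.9 × 2.782 ≈ 144 µg/mL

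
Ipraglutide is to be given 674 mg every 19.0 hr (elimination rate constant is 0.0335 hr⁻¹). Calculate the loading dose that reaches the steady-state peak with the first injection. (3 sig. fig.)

1430 mg

Accumulation ratio R = 1 / (1 − e^(−kτ)) = 1 / (1 − e^(−0.03350×19.0)) = 1 / (1 − 0.5291) = 2.124
Loading dose = maintenance dose × R = 674 × 2.124 ≈ 1430 mg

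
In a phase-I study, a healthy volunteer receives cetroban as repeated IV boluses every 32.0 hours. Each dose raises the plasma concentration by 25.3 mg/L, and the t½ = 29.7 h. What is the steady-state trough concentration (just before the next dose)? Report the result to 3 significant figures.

k = ln 2 / 29.7 = 0.02334 h⁻¹
Fraction remaining after one interval: e^(−kτ) = e^(−0.02334 × 32.0) = 0.4739
R = 1 / (1 − 0.4739) = 1.901
Css,max = 25.3 × 1.901 = 48.09 mg/L
Css,min = Css,max × e^(−kτ) = 48.09 × 0.4739 ≈ 22.8 mg/L

22.8 mg/L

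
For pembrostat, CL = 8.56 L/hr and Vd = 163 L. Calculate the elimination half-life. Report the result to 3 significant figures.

k = CL / V = 8.56 / 163 = 0.05252 hr⁻¹
t½ = ln 2 / k = ln 2 / 0.05252 ≈ 13.2 hours

13.2 hours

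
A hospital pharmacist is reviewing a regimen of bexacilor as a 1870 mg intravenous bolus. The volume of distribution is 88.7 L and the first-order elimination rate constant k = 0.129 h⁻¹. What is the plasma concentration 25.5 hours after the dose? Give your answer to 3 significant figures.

C₀ = dose / V = 1870 / 88.7 = 21.08 mg/L
C(t) = C₀ e^(−kt) = 21.08 × e^(−0.1290 × 25.5) = 21.08 × e^(−3.290) = 21.08 × 0.03727 ≈ 0.786 mg/L

0.786 mg/L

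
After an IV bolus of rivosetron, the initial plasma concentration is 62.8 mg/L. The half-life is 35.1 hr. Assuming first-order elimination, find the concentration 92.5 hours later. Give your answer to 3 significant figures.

k = ln 2 / 35.1 = 0.01975 hr⁻¹
92.5 hr is 2.635 half-lives, so C = 62.8 × (1/2)^2.635 = 62.8 × 0.1609 ≈ 10.1 mg/L

10.1 mg/L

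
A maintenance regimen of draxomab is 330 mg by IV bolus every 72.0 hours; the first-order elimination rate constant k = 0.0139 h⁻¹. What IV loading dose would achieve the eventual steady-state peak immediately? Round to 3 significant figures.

522 mg

Accumulation ratio R = 1 / (1 − e^(−kτ)) = 1 / (1 − e^(−0.01390×72.0)) = 1 / (1 − 0.3676) = 1.581
Loading dose = maintenance dose × R = 330 × 1.581 ≈ 522 mg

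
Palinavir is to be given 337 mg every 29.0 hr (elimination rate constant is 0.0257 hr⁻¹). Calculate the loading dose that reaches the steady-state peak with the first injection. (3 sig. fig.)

641 mg

Accumulation ratio R = 1 / (1 − e^(−kτ)) = 1 / (1 − e^(−0.02570×29.0)) = 1 / (1 − 0.4746) = 1.903
Loading dose = maintenance dose × R = 337 × 1.903 ≈ 641 mg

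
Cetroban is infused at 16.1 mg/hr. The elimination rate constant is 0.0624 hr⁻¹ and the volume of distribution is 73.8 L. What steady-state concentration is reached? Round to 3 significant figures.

3.50 µg/mL

CL = k · V = 0.0624 × 73.8 = 4.605 L/hr
Css = rate / CL = 16.1 / 4.605 ≈ 3.50 µg/mL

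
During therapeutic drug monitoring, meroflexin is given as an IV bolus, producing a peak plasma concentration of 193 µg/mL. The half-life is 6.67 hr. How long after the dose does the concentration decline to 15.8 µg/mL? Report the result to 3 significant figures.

24.1 hours

k = ln 2 / 6.67 = 0.1039 hr⁻¹
C(t) = C₀ e^(−kt)  ⇒  t = ln(C₀/C) / k
t = ln(193/15.8) / 0.1039 = 2.503 / 0.1039 ≈ 24.1 hours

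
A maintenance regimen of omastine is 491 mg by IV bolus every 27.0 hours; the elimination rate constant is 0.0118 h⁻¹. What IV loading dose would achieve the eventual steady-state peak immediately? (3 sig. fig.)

Accumulation ratio R = 1 / (1 − e^(−kτ)) = 1 / (1 − e^(−0.01180×27.0)) = 1 / (1 − 0.7272) = 3.665
Loading dose = maintenance dose × R = 491 × 3.665 ≈ 1800 mg

1800 mg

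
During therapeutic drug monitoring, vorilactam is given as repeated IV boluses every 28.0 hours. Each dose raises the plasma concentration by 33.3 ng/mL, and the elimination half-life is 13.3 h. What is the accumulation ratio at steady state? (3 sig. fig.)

1.30

k = ln 2 / 13.3 = 0.05212 h⁻¹
Fraction remaining after one interval: e^(−kτ) = e^(−0.05212 × 28.0) = 0.2324
R = 1 / (1 − 0.2324) = 1 / 0.7676 ≈ 1.30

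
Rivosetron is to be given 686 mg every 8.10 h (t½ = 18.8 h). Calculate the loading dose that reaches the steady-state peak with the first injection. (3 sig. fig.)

2660 mg

k = ln 2 / 18.8 = 0.03687 h⁻¹
Accumulation ratio R = 1 / (1 − e^(−kτ)) = 1 / (1 − e^(−0.03687×8.10)) = 1 / (1 − 0.7418) = 3.873
Loading dose = maintenance dose × R = 686 × 3.873 ≈ 2660 mg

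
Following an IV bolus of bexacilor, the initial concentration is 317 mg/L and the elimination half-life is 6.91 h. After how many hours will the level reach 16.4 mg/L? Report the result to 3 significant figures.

29.5 hours

k = ln 2 / 6.91 = 0.1003 h⁻¹
C(t) = C₀ e^(−kt)  ⇒  t = ln(C₀/C) / k
t = ln(317/16.4) / 0.1003 = 2.962 / 0.1003 ≈ 29.5 hours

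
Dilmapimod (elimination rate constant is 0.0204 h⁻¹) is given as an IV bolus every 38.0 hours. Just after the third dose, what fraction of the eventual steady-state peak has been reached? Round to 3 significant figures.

f_n = 1 − e^(−nkτ) = 1 − e^(−3 × 0.02040 × 38.0) = 1 − e^(−2.326) = 1 − 0.09772 ≈ 0.902

0.902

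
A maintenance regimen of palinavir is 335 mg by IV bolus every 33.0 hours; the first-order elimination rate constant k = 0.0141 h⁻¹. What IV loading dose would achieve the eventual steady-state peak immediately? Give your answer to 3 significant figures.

900 mg

Accumulation ratio R = 1 / (1 − e^(−kτ)) = 1 / (1 − e^(−0.01410×33.0)) = 1 / (1 − 0.6279) = 2.688
Loading dose = maintenance dose × R = 335 × 2.688 ≈ 900 mg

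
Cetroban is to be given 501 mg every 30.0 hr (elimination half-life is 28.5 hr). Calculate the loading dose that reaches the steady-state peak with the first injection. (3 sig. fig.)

k = ln 2 / 28.5 = 0.02432 hr⁻¹
Accumulation ratio R = 1 / (1 − e^(−kτ)) = 1 / (1 − e^(−0.02432×30.0)) = 1 / (1 − 0.4821) = 1.931
Loading dose = maintenance dose × R = 501 × 1.931 ≈ 967 mg

967 mg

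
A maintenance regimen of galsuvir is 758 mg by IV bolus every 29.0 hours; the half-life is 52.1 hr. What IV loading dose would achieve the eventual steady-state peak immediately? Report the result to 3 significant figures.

2370 mg

k = ln 2 / 52.1 = 0.01330 hr⁻¹
Accumulation ratio R = 1 / (1 − e^(−kτ)) = 1 / (1 − e^(−0.01330×29.0)) = 1 / (1 − 0.6799) = 3.124
Loading dose = maintenance dose × R = 758 × 3.124 ≈ 2370 mg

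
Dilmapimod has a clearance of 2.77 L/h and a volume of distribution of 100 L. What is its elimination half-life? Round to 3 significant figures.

25.0 hours

k = CL / V = 2.77 / 100 = 0.02770 h⁻¹
t½ = ln 2 / k = ln 2 / 0.02770 ≈ 25.0 hours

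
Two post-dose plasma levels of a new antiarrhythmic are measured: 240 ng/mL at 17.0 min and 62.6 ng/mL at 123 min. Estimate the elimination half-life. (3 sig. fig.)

54.7 minutes

k = ln(C₁/C₂) / (t₂ − t₁) = ln(240/62.6) / (123 − 17.0)
  = 1.344 / 106.0 = 0.01268 min⁻¹
t½ = ln 2 / k = ln 2 / 0.01268 ≈ 54.7 minutes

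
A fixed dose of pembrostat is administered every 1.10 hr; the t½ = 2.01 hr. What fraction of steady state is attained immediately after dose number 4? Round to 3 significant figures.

0.781

k = ln 2 / 2.01 = 0.3448 hr⁻¹
f_n = 1 − e^(−nkτ) = 1 − e^(−4 × 0.3448 × 1.10) = 1 − e^(−1.517) = 1 − 0.2193 ≈ 0.781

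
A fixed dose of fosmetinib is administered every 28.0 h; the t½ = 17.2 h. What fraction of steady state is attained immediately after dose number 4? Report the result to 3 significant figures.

k = ln 2 / 17.2 = 0.04030 h⁻¹
f_n = 1 − e^(−nkτ) = 1 − e^(−4 × 0.04030 × 28.0) = 1 − e^(−4.514) = 1 − 0.01096 ≈ 0.989

0.989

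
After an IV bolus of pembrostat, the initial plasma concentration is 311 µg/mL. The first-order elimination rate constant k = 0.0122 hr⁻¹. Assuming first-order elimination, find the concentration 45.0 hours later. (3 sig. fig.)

180 µg/mL

C(t) = C₀ e^(−kt) = 311 × e^(−0.01220 × 45.0) = 311 × e^(−0.5490) = 311 × 0.5775 ≈ 180 µg/mL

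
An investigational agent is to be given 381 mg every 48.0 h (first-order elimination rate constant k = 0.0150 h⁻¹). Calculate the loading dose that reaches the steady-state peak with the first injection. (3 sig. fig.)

742 mg

Accumulation ratio R = 1 / (1 − e^(−kτ)) = 1 / (1 − e^(−0.01500×48.0)) = 1 / (1 − 0.4868) = 1.948
Loading dose = maintenance dose × R = 381 × 1.948 ≈ 742 mg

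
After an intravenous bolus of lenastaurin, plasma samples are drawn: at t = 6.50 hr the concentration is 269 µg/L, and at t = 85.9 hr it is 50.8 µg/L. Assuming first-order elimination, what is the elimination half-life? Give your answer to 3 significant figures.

33.0 hours

k = ln(C₁/C₂) / (t₂ − t₁) = ln(269/50.8) / (85.9 − 6.50)
  = 1.667 / 79.40 = 0.02099 hr⁻¹
t½ = ln 2 / k = ln 2 / 0.02099 ≈ 33.0 hours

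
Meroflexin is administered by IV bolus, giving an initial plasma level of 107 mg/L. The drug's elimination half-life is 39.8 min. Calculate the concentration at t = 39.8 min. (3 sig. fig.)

k = ln 2 / 39.8 = 0.01742 min⁻¹
39.8 min is 1.000 half-lives, so C = 107 × (1/2)^1.000 = 107 × 0.5000 ≈ 53.5 mg/L

53.5 mg/L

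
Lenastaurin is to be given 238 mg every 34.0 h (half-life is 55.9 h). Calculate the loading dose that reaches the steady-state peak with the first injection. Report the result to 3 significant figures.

692 mg

k = ln 2 / 55.9 = 0.01240 h⁻¹
Accumulation ratio R = 1 / (1 − e^(−kτ)) = 1 / (1 − e^(−0.01240×34.0)) = 1 / (1 − 0.6560) = 2.907
Loading dose = maintenance dose × R = 238 × 2.907 ≈ 692 mg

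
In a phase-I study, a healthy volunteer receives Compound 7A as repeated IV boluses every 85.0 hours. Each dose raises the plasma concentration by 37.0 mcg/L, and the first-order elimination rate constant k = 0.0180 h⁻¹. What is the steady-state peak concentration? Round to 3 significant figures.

Fraction remaining after one interval: e^(−kτ) = e^(−0.01800 × 85.0) = 0.2165
R = 1 / (1 − 0.2165) = 1.276
Css,max = 37.0 × 1.276 ≈ 47.2 mcg/L

47.2 mcg/L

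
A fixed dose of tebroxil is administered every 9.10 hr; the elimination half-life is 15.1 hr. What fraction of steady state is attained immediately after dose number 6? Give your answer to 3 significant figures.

0.918

k = ln 2 / 15.1 = 0.04590 hr⁻¹
f_n = 1 − e^(−nkτ) = 1 − e^(−6 × 0.04590 × 9.10) = 1 − e^(−2.506) = 1 − 0.08157 ≈ 0.918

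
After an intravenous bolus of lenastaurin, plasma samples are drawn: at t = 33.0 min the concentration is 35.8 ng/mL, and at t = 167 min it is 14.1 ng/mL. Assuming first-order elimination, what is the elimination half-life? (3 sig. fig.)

k = ln(C₁/C₂) / (t₂ − t₁) = ln(35.8/14.1) / (167 − 33.0)
  = 0.9318 / 134.0 = 0.006954 min⁻¹
t½ = ln 2 / k = ln 2 / 0.006954 ≈ 99.7 minutes

99.7 minutes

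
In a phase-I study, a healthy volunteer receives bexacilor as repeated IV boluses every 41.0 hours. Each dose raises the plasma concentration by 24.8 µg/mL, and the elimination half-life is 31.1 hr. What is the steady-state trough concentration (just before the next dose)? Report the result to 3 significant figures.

16.6 µg/mL

k = ln 2 / 31.1 = 0.02229 hr⁻¹
Fraction remaining after one interval: e^(−kτ) = e^(−0.02229 × 41.0) = 0.4010
R = 1 / (1 − 0.4010) = 1.669
Css,max = 24.8 × 1.669 = 41.40 µg/mL
Css,min = Css,max × e^(−kτ) = 41.40 × 0.4010 ≈ 16.6 µg/mL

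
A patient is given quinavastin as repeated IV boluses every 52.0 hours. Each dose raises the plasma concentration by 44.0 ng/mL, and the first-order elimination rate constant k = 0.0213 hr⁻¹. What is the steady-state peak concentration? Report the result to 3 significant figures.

Fraction remaining after one interval: e^(−kτ) = e^(−0.02130 × 52.0) = 0.3304
R = 1 / (1 − 0.3304) = 1.493
Css,max = 44.0 × 1.493 ≈ 65.7 ng/mL

65.7 ng/mL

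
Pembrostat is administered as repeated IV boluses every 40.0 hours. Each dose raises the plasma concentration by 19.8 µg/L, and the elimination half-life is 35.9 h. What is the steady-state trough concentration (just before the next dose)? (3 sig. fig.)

17.0 µg/L

k = ln 2 / 35.9 = 0.01931 h⁻¹
Fraction remaining after one interval: e^(−kτ) = e^(−0.01931 × 40.0) = 0.4619
R = 1 / (1 − 0.4619) = 1.859
Css,max = 19.8 × 1.859 = 36.80 µg/L
Css,min = Css,max × e^(−kτ) = 36.80 × 0.4619 ≈ 17.0 µg/L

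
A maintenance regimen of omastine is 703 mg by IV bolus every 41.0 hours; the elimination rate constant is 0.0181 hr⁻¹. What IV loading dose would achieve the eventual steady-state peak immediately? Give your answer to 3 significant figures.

Accumulation ratio R = 1 / (1 − e^(−kτ)) = 1 / (1 − e^(−0.01810×41.0)) = 1 / (1 − 0.4761) = 1.909
Loading dose = maintenance dose × R = 703 × 1.909 ≈ 1340 mg

1340 mg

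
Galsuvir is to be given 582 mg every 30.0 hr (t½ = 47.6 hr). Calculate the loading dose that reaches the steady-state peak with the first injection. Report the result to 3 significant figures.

k = ln 2 / 47.6 = 0.01456 hr⁻¹
Accumulation ratio R = 1 / (1 − e^(−kτ)) = 1 / (1 − e^(−0.01456×30.0)) = 1 / (1 − 0.6461) = 2.825
Loading dose = maintenance dose × R = 582 × 2.825 ≈ 1640 mg

1640 mg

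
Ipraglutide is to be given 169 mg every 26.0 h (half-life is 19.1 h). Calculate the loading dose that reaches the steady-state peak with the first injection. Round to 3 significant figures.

k = ln 2 / 19.1 = 0.03629 h⁻¹
Accumulation ratio R = 1 / (1 − e^(−kτ)) = 1 / (1 − e^(−0.03629×26.0)) = 1 / (1 − 0.3892) = 1.637
Loading dose = maintenance dose × R = 169 × 1.637 ≈ 277 mg

277 mg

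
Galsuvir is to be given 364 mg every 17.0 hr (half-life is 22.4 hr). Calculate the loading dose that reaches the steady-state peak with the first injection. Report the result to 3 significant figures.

k = ln 2 / 22.4 = 0.03094 hr⁻¹
Accumulation ratio R = 1 / (1 − e^(−kτ)) = 1 / (1 − e^(−0.03094×17.0)) = 1 / (1 − 0.5909) = 2.445
Loading dose = maintenance dose × R = 364 × 2.445 ≈ 890 mg

890 mg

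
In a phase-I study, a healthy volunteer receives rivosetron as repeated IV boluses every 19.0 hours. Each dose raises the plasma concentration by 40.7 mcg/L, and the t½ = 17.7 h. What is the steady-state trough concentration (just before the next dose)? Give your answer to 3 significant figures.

36.9 mcg/L

k = ln 2 / 17.7 = 0.03916 h⁻¹
Fraction remaining after one interval: e^(−kτ) = e^(−0.03916 × 19.0) = 0.4752
R = 1 / (1 − 0.4752) = 1.905
Css,max = 40.7 × 1.905 = 77.55 mcg/L
Css,min = Css,max × e^(−kτ) = 77.55 × 0.4752 ≈ 36.9 mcg/L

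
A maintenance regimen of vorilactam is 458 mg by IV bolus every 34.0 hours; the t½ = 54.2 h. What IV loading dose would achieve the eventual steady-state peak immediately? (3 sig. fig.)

k = ln 2 / 54.2 = 0.01279 h⁻¹
Accumulation ratio R = 1 / (1 − e^(−kτ)) = 1 / (1 − e^(−0.01279×34.0)) = 1 / (1 − 0.6474) = 2.836
Loading dose = maintenance dose × R = 458 × 2.836 ≈ 1300 mg

1300 mg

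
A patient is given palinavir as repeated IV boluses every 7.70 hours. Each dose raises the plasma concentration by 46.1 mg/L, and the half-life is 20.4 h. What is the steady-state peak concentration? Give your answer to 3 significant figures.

k = ln 2 / 20.4 = 0.03398 h⁻¹
Fraction remaining after one interval: e^(−kτ) = e^(−0.03398 × 7.70) = 0.7698
R = 1 / (1 − 0.7698) = 4.344
Css,max = 46.1 × 4.344 ≈ 200 mg/L

200 mg/L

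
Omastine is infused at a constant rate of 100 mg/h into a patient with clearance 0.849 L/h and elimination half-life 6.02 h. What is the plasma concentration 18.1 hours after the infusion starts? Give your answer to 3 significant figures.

103 mg/L

Css = rate / CL = 100 / 0.849 = 117.8 mg/L
k = ln 2 / 6.02 = 0.1151 h⁻¹
C(t) = Css (1 − e^(−kt)) = 117.8 × (1 − e^(−2.084)) = 117.8 × 0.8756 ≈ 103 mg/L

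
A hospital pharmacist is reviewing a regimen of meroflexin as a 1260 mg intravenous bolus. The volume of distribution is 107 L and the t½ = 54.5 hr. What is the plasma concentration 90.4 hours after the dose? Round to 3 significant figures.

3.73 µg/mL

C₀ = dose / V = 1260 / 107 = 11.78 µg/mL
k = ln 2 / 54.5 = 0.01272 hr⁻¹
C(t) = C₀ e^(−kt) = 11.78 × e^(−0.01272 × 90.4) = 11.78 × e^(−1.150) = 11.78 × 0.3167 ≈ 3.73 µg/mL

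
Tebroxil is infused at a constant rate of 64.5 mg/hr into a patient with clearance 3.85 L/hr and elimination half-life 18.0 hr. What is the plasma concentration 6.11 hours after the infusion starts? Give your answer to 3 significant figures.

3.51 mg/L

Css = rate / CL = 64.5 / 3.85 = 16.75 mg/L
k = ln 2 / 18.0 = 0.03851 hr⁻¹
C(t) = Css (1 − e^(−kt)) = 16.75 × (1 − e^(−0.2353)) = 16.75 × 0.2097 ≈ 3.51 mg/L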